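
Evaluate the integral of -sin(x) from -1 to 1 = 0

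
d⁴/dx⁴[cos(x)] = cos(x)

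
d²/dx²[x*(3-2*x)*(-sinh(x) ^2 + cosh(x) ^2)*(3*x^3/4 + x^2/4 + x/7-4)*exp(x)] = -(42*x^5 + 371*x^4 + 435*x^3 - 902*x^2 - 686*x + 200)*exp(x)/28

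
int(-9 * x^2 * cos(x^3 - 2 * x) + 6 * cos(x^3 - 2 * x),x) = -3*sin(x*(x^2 - 2)) + C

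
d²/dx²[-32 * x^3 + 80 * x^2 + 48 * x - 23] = 160 - 192*x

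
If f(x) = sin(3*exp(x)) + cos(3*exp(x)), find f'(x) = 3*sqrt(2)*exp(x)*cos(3*exp(x) + pi/4)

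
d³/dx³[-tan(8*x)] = -3072*tan(8*x)^4 - 4096*tan(8*x)^2 - 1024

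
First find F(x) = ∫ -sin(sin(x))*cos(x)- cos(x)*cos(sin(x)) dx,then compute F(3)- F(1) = sqrt(2)*(-sin(-sin(1) + pi/4) + sin(-sin(3) + pi/4))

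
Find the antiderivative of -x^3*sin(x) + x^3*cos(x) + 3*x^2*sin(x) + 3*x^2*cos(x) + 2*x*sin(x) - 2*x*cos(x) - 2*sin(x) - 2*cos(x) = sqrt(2)*x*(x^2 - 2)*sin(x + pi/4) + C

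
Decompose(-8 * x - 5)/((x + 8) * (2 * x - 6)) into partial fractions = -59/(22*(x + 8)) - 29/(22*(x - 3))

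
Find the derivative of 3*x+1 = 3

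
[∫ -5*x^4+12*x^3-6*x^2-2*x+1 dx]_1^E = (-1 + E)^2*(-exp(3) + E + exp(2))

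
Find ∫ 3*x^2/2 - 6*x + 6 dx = x^3/2 - 3*x^2 + 6*x + C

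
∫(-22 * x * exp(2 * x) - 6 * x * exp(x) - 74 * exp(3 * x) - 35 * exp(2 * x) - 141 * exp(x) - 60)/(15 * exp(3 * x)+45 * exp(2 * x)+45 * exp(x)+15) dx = -(2*x - 15)*(30*(exp(x) + 1)^2 + 3*(exp(x) + 1)*exp(x) + 4*exp(2*x))/(15*(exp(x) + 1)^2) + C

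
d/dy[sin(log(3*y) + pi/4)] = cos(log(y) + pi/4 + log(3))/y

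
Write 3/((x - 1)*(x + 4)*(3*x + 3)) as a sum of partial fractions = 1/(15*(x + 4)) - 1/(6*(x + 1)) + 1/(10*(x - 1))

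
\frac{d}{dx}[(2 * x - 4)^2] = 8*x - 16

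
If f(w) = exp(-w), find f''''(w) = exp(-w)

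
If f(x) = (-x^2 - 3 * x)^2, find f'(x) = 4*x^3 + 18*x^2 + 18*x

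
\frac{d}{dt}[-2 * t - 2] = -2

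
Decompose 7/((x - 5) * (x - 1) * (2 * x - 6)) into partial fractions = 7/(16*(x - 1)) - 7/(8*(x - 3)) + 7/(16*(x - 5))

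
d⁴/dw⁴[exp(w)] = exp(w)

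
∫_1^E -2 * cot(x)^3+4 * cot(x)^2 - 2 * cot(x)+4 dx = -(-2 + cot(1))^2 + (cot(E) - 2)^2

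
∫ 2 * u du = u^2 + C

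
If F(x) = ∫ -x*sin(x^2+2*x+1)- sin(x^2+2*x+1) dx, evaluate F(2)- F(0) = cos(9)/2 - cos(1)/2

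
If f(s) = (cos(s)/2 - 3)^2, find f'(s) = (3 - cos(s)/2)*sin(s)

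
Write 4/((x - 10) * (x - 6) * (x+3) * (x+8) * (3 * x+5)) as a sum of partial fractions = 81/(15295*(3*x + 5)) + 1/(5985*(x + 8)) - 1/(585*(x + 3)) - 1/(2898*(x - 6)) + 1/(8190*(x - 10))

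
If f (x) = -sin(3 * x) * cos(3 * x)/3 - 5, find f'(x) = -cos(6*x)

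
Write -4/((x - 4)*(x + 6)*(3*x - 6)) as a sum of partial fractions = -1/(60*(x + 6)) + 1/(12*(x - 2)) - 1/(15*(x - 4))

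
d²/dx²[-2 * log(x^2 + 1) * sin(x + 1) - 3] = 2*(x^4*log(x^2 + 1)*sin(x + 1) - 4*x^3*cos(x + 1) + 2*x^2*log(x^2 + 1)*sin(x + 1) + 2*x^2*sin(x + 1) - 4*x*cos(x + 1) + log(x^2 + 1)*sin(x + 1) - 2*sin(x + 1))/(x^4 + 2*x^2 + 1)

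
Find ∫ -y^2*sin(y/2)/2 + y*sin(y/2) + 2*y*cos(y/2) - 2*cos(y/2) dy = y*(y - 2)*cos(y/2) + C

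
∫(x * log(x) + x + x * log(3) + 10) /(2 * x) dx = (x + 10)*log(3*x)/2 + C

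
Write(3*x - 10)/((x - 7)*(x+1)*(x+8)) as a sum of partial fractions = -34/(105*(x + 8)) + 13/(56*(x + 1)) + 11/(120*(x - 7))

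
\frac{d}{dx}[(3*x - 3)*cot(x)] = -3*x/sin(x)^2 + 3/tan(x) + 3/sin(x)^2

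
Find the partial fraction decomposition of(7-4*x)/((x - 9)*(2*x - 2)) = -3/(16*(x - 1)) - 29/(16*(x - 9))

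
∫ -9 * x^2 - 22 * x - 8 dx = -3*x^3 - 11*x^2 - 8*x + C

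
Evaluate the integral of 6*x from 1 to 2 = 9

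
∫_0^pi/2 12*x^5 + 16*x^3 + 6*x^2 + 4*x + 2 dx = pi + pi^3/4 + 2*(pi/2 + pi^3/8)^2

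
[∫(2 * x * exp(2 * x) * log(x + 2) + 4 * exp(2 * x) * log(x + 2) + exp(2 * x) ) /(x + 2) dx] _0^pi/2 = -log(2) + exp(pi)*log(pi/2 + 2)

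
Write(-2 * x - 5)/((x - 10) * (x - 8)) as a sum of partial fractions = 21/(2*(x - 8)) - 25/(2*(x - 10))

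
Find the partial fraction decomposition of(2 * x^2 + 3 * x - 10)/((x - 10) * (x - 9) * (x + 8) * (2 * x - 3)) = -8/(4845*(2*x - 3)) - 47/(2907*(x + 8)) - 179/(255*(x - 9)) + 110/(153*(x - 10))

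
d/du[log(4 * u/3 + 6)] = 2/(2*u + 9)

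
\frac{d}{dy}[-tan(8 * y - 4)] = -8*tan(8*y - 4)^2 - 8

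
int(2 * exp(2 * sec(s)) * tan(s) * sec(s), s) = exp(2*sec(s)) + C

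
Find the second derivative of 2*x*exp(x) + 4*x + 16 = 2*x*exp(x) + 4*exp(x)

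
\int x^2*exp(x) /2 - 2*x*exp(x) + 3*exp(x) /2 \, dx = (x - 3)^2*exp(x)/2 + C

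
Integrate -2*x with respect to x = -x^2 + C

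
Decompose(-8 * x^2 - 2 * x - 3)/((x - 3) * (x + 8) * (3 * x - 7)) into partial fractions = 461/(62*(3*x - 7)) - 499/(341*(x + 8)) - 81/(22*(x - 3))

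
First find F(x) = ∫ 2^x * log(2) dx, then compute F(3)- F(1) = 6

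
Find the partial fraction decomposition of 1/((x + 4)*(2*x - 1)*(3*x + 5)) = -9/(91*(3*x + 5)) + 4/(117*(2*x - 1)) + 1/(63*(x + 4))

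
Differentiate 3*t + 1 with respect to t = 3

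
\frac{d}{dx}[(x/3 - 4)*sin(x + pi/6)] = x*cos(x + pi/6)/3 + sin(x + pi/6)/3 - 4*cos(x + pi/6)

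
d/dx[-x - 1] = -1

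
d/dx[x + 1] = 1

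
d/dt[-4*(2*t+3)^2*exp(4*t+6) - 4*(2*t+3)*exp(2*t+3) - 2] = -64*t^2*exp(4*t + 6) - 16*t*exp(2*t + 3) - 224*t*exp(4*t + 6) - 32*exp(2*t + 3) - 192*exp(4*t + 6)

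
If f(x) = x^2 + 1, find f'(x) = 2*x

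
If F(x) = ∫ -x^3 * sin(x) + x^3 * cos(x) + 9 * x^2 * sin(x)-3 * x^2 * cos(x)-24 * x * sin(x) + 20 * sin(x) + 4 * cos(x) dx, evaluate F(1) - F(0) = -sin(1) - cos(1) + 8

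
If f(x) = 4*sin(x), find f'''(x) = -4*cos(x)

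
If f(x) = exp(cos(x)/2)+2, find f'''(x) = (-sin(x)^2 + 6*cos(x) + 4)*exp(cos(x)/2)*sin(x)/8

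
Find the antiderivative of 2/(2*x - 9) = log(9 - 2*x) + C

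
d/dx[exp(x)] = exp(x)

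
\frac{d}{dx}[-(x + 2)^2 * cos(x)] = x^2*sin(x) + 4*x*sin(x) - 2*x*cos(x) + 4*sin(x) - 4*cos(x)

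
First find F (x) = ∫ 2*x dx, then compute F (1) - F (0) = 1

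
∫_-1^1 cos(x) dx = 2*sin(1)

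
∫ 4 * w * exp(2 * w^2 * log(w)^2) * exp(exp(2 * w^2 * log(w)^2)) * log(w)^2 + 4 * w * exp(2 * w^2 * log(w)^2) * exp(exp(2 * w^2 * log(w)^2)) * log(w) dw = exp(exp(2*w^2*log(w)^2)) + C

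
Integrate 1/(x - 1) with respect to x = log(x - 1) + C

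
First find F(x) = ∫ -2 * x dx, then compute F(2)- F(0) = -4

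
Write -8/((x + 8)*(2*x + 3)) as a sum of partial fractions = -16/(13*(2*x + 3)) + 8/(13*(x + 8))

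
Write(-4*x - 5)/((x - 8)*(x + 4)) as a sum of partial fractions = -11/(12*(x + 4)) - 37/(12*(x - 8))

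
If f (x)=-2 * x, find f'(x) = -2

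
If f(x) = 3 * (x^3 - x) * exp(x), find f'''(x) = 3*x^3*exp(x) + 27*x^2*exp(x) + 51*x*exp(x) + 9*exp(x)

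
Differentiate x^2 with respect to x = 2*x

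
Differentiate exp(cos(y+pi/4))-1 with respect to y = -exp(cos(y + pi/4))*sin(y + pi/4)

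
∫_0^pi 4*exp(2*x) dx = 2*(-exp(-pi) + exp(pi))*exp(pi)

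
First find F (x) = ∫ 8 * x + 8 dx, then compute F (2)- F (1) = 20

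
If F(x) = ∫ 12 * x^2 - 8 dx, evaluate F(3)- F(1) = 88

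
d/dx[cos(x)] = -sin(x)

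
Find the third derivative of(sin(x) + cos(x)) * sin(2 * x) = 54*sqrt(2)*sin(x)^2*sin(x + pi/4) - 40*sin(x) - 14*cos(x)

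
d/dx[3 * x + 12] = 3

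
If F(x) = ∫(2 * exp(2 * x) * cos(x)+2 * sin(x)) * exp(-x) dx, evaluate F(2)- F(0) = (-exp(-2) + exp(2))*(cos(2) + sin(2))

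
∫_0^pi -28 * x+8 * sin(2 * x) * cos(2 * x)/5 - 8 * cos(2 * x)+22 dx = (-4 + 7*pi)*(2 - 2*pi) + 8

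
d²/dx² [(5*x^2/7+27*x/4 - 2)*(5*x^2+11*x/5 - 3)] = 300*x^2/7 + 2967*x/14 + 379/70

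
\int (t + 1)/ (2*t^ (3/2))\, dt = (t - 1)/sqrt(t) + C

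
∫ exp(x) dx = exp(x) + C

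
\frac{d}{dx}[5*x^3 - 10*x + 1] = 15*x^2 - 10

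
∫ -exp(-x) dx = exp(-x) + C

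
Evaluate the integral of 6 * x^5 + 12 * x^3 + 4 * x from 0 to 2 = 120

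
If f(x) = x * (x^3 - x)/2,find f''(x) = 6*x^2 - 1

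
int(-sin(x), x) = cos(x) + C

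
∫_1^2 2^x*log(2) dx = 2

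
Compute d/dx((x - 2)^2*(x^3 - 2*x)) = 5*x^4 - 16*x^3 + 6*x^2 + 16*x - 8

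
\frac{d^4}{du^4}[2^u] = 2^u*log(2)^4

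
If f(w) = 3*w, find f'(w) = 3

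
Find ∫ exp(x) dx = exp(x) + C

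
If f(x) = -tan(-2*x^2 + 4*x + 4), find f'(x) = 4*x*tan(-2*x^2 + 4*x + 4)^2 + 4*x - 4*tan(-2*x^2 + 4*x + 4)^2 - 4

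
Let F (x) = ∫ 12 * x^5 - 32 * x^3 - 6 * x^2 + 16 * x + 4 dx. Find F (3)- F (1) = 836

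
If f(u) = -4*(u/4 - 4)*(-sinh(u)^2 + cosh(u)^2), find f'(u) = -1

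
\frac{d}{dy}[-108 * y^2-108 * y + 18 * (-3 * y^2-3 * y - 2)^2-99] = 648*y^3 + 972*y^2 + 540*y + 108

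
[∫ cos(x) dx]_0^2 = sin(2)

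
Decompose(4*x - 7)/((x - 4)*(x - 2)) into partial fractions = -1/(2*(x - 2)) + 9/(2*(x - 4))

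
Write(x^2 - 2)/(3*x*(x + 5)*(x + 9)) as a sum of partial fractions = 79/(108*(x + 9)) - 23/(60*(x + 5)) - 2/(135*x)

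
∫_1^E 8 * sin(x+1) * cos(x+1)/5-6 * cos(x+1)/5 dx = -4*sin(2)^2/5 + 4*sin(1 + E)^2/5 - 6*sin(1 + E)/5 + 6*sin(2)/5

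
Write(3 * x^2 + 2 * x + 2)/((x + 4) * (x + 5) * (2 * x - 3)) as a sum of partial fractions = 47/(143*(2*x - 3)) + 67/(13*(x + 5)) - 42/(11*(x + 4))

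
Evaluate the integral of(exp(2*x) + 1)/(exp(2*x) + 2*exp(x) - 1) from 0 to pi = -log(2) + log(-exp(-pi) + 2 + exp(pi))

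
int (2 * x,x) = x^2 + C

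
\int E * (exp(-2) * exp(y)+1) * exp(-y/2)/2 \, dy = 2*sinh(y/2 - 1) + C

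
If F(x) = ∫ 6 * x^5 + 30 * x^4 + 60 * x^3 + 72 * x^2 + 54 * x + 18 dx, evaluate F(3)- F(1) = 4256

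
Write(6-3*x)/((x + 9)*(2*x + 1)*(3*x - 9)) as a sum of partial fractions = -10/(119*(2*x + 1)) + 11/(204*(x + 9)) - 1/(84*(x - 3))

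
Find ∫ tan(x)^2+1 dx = tan(x) + C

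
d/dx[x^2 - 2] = 2*x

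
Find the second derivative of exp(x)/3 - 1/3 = exp(x)/3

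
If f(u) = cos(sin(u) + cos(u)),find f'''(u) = 2*(-sqrt(2)*sin(u)*sin(sqrt(2)*sin(u + pi/4))*cos(u) + sqrt(2)*sin(sqrt(2)*sin(u + pi/4)) + 3*sin(u + pi/4)*cos(sqrt(2)*sin(u + pi/4)))*cos(u + pi/4)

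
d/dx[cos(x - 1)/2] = -sin(x - 1)/2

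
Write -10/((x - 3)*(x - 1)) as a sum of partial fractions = 5/(x - 1) - 5/(x - 3)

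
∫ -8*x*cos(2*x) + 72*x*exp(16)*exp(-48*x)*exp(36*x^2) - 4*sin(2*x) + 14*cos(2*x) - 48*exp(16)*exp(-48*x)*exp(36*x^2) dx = (7 - 4*x)*sin(2*x) + exp(4*(3*x - 2)^2) + C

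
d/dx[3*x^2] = 6*x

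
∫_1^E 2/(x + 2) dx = -log(18) + log(2*(2 + E)^2)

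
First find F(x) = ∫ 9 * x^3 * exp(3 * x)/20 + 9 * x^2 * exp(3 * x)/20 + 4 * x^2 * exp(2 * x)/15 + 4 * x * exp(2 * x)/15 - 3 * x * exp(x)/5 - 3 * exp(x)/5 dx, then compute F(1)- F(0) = -3*E/5 + 2*exp(2)/15 + 3*exp(3)/20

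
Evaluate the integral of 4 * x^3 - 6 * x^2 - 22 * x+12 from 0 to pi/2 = -36 + (-3 + pi/2)^2*(pi/2 + 2)^2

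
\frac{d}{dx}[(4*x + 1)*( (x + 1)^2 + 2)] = 12*x^2 + 18*x + 14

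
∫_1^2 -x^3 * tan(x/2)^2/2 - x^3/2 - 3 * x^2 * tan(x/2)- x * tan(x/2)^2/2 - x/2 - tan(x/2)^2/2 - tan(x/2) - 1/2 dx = -11*tan(1) + 3*tan(1/2)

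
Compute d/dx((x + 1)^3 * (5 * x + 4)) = 20*x^3 + 57*x^2 + 54*x + 17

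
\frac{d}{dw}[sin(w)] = cos(w)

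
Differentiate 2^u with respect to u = 2^u*log(2)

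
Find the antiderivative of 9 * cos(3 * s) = 3*sin(3*s) + C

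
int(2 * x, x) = x^2 + C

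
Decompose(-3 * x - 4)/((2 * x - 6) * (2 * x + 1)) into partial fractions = 5/(14*(2*x + 1)) - 13/(14*(x - 3))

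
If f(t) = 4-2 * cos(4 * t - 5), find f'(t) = 8*sin(4*t - 5)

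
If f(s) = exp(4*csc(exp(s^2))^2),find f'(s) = -16*s*exp(s^2 + 4*csc(exp(s^2))^2)*cot(exp(s^2))*csc(exp(s^2))^2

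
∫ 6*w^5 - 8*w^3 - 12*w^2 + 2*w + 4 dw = w^6 - 2*w^4 - 4*w^3 + w^2 + 4*w + C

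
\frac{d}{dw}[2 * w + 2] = 2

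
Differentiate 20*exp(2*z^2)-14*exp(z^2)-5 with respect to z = 80*z*exp(2*z^2) - 28*z*exp(z^2)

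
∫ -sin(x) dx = cos(x) + C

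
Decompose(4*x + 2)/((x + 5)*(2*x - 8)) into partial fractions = 1/(x + 5) + 1/(x - 4)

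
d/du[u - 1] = 1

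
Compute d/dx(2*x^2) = 4*x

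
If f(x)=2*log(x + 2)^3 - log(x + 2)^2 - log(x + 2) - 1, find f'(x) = (6*log(x + 2)^2 - 2*log(x + 2) - 1)/(x + 2)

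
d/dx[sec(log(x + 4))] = tan(log(x + 4))*sec(log(x + 4))/(x + 4)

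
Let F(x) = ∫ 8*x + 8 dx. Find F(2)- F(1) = 20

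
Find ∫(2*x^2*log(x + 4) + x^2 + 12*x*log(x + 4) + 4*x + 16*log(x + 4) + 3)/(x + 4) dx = ((x + 2)^2 - 1)*log(x + 4) + C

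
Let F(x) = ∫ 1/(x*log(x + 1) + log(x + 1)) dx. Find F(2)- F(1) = log(log(3)) - log(log(2))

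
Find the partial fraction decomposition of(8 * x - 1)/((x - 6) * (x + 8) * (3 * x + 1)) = 33/(437*(3*x + 1)) - 65/(322*(x + 8)) + 47/(266*(x - 6))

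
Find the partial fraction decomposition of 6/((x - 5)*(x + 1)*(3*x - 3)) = 1/(6*(x + 1)) - 1/(4*(x - 1)) + 1/(12*(x - 5))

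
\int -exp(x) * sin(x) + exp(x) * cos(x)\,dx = exp(x)*cos(x) + C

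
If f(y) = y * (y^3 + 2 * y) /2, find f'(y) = 2*y^3 + 2*y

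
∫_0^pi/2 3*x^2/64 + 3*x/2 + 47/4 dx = -64 - pi/8 + (pi/8 + 4)^3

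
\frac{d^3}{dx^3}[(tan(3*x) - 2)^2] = 648*tan(3*x)^5 - 648*tan(3*x)^4 + 1080*tan(3*x)^3 - 864*tan(3*x)^2 + 432*tan(3*x) - 216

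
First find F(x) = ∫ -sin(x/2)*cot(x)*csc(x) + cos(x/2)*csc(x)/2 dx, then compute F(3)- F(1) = -1/(2*cos(1/2)) + 1/(2*cos(3/2))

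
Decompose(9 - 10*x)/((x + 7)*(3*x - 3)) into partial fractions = -79/(24*(x + 7)) - 1/(24*(x - 1))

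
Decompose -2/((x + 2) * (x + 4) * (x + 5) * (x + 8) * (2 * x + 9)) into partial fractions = -32/(35*(2*x + 9)) - 1/(252*(x + 8)) + 2/(9*(x + 5)) + 1/(4*(x + 4)) - 1/(90*(x + 2))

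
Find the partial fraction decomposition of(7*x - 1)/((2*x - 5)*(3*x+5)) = 38/(25*(3*x + 5)) + 33/(25*(2*x - 5))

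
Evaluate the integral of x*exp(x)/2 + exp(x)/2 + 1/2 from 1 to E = -E/2 - 1/2 + E*(1 + exp(E))/2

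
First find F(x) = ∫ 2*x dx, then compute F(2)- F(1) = 3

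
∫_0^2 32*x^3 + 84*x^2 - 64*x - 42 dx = 140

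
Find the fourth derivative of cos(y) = cos(y)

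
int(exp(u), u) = exp(u) + C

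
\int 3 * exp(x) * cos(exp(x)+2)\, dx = 3*sin(exp(x) + 2) + C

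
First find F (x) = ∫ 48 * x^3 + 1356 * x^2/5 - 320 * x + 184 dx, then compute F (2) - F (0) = 3216/5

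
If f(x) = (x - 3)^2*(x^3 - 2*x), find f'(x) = 5*x^4 - 24*x^3 + 21*x^2 + 24*x - 18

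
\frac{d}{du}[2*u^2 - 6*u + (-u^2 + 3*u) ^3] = -6*u^5 + 45*u^4 - 108*u^3 + 81*u^2 + 4*u - 6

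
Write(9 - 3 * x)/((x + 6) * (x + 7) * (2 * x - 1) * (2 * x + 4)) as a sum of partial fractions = 2/(65*(2*x - 1)) - 1/(5*(x + 7)) + 27/(104*(x + 6)) - 3/(40*(x + 2))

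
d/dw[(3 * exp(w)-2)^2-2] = 18*exp(2*w) - 12*exp(w)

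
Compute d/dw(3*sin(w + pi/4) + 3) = 3*cos(w + pi/4)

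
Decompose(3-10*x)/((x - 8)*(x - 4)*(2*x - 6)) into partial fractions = -27/(10*(x - 3)) + 37/(8*(x - 4)) - 77/(40*(x - 8))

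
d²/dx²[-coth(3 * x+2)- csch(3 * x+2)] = -(18*cosh(3*x + 2) + 9*cosh(6*x + 4)/2 + 27/2)/sinh(3*x + 2)^3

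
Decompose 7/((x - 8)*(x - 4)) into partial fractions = -7/(4*(x - 4)) + 7/(4*(x - 8))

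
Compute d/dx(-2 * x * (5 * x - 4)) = 8 - 20*x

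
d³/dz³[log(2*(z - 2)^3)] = 6/(z^3 - 6*z^2 + 12*z - 8)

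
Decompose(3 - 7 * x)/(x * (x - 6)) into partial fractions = -13/(2*(x - 6)) - 1/(2*x)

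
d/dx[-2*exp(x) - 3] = -2*exp(x)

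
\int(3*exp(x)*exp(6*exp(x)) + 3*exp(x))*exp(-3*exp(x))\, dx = 2*sinh(3*exp(x)) + C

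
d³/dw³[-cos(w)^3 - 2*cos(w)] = (27*sin(w)^2 - 23)*sin(w)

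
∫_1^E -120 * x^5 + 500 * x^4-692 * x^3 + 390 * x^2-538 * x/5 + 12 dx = -5*(-2*exp(3) - 12*E/5 + 1 + 5*exp(2))^2 - 10*exp(3) - 12*E + 49/5 + 25*exp(2)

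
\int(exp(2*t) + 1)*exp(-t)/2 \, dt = sinh(t) + C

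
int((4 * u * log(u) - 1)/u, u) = (4*u - 1)*(log(u) - 1) + C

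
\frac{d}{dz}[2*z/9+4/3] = 2/9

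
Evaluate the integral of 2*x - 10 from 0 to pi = -25 + (-5 + pi)^2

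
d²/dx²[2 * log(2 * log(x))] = (-2*log(x) - 2)/(x^2*log(x)^2)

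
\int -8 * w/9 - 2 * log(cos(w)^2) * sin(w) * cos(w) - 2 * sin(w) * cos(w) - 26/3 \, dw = -4*w^2/9 - 26*w/3 + 2*log(cos(w))*cos(w)^2 + C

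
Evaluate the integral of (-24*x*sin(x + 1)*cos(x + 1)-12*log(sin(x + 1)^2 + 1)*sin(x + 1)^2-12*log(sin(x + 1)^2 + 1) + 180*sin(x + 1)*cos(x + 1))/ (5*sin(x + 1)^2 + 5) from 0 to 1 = -18*log(sin(1)^2 + 1) + 78*log(sin(2)^2 + 1)/5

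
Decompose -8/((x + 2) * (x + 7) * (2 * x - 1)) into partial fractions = -32/(75*(2*x - 1)) - 8/(75*(x + 7)) + 8/(25*(x + 2))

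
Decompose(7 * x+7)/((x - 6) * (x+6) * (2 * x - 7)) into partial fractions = -126/(95*(2*x - 7)) - 35/(228*(x + 6)) + 49/(60*(x - 6))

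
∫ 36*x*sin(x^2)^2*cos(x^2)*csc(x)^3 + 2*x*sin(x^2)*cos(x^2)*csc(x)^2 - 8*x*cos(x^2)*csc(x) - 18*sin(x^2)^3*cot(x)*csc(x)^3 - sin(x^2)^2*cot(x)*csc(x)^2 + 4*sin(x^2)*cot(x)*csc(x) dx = (12*sin(x^2)^2*csc(x)^2 + sin(x^2)*csc(x) - 8)*sin(x^2)*csc(x)/2 + C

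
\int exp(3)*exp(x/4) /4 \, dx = exp(x/4 + 3) + C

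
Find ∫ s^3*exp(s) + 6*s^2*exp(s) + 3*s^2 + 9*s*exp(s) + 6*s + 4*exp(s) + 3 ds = (s + 1)^3*(exp(s) + 1) + C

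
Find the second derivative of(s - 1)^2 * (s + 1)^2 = 12*s^2 - 4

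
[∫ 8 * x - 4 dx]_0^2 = 8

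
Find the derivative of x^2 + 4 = 2*x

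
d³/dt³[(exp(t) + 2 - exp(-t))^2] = (8*exp(4*t) + 4*exp(3*t) + 4*exp(t) - 8)*exp(-2*t)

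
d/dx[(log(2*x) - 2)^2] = (2*log(x) - 4 + 2*log(2))/x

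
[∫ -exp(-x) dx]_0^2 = -1 + exp(-2)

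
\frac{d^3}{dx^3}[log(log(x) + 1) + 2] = (2*log(x)^2 + 7*log(x) + 7)/(x^3*log(x)^3 + 3*x^3*log(x)^2 + 3*x^3*log(x) + x^3)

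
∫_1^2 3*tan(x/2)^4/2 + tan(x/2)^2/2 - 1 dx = -2*tan(1) - tan(1/2)^3 + 2*tan(1/2) + tan(1)^3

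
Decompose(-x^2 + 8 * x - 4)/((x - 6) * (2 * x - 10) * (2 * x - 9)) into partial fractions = 47/(6*(2*x - 9)) - 11/(2*(x - 5)) + 4/(3*(x - 6))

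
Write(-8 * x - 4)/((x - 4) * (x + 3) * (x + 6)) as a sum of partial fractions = 22/(15*(x + 6)) - 20/(21*(x + 3)) - 18/(35*(x - 4))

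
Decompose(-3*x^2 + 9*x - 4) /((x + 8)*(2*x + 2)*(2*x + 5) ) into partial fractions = 181/(66*(2*x + 5)) - 134/(77*(x + 8)) - 8/(21*(x + 1))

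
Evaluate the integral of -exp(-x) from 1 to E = -exp(-1) + exp(-E)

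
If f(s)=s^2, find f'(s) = 2*s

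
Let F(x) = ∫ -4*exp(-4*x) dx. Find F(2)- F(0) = -1 + exp(-8)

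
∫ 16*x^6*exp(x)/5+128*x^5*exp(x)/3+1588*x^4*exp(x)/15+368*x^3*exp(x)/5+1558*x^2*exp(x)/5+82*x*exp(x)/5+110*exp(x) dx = x*(3*x + 25)*(48*x^2 - 24*x + (4*x^2 - 2*x + 3)^2 + 57)*exp(x)/15 + C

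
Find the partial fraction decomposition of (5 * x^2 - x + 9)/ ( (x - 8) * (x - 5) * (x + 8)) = 337/(208*(x + 8)) - 43/(13*(x - 5)) + 107/(16*(x - 8))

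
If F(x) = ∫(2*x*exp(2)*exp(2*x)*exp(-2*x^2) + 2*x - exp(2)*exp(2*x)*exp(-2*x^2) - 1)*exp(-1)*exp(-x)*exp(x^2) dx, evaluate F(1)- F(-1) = -2*E + 2*exp(-1)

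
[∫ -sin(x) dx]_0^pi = -2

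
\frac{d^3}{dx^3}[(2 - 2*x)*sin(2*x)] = 16*x*cos(2*x) + 24*sin(2*x) - 16*cos(2*x)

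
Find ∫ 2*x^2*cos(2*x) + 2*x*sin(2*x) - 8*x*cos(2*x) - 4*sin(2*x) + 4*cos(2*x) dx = ((x - 2)^2 - 2)*sin(2*x) + C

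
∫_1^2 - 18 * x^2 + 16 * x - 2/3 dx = -56/3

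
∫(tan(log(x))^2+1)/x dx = tan(log(x)) + C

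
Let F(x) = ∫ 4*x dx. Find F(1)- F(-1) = 0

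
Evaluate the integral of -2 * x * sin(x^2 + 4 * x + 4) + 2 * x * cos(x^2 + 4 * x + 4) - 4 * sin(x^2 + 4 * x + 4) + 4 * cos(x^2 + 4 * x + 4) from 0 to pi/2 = sqrt(2)*(sin(pi/4 + pi^2/4 + 4) - sin(pi/4 + 4))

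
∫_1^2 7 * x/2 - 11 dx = -23/4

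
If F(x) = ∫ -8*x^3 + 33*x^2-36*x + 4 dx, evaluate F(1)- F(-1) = 30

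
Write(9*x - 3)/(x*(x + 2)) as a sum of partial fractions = 21/(2*(x + 2)) - 3/(2*x)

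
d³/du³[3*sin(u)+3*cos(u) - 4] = 3*sin(u) - 3*cos(u)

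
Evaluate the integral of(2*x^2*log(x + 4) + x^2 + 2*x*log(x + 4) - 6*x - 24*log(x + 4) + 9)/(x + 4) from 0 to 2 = -9*log(4) + log(6)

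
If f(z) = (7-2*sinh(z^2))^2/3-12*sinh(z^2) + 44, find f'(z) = 16*z*(sinh(z^2) - 8)*cosh(z^2)/3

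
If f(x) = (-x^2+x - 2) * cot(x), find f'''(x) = 2*x^2 + 8*x^2/tan(x)^2 + 6*x^2/tan(x)^4 - 2*x - 12*x/tan(x) - 8*x/tan(x)^2 - 12*x/tan(x)^3 - 6*x/tan(x)^4 + 10 + 6/tan(x) + 22/tan(x)^2 + 6/tan(x)^3 + 12/tan(x)^4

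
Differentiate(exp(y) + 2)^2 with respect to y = 2*exp(2*y) + 4*exp(y)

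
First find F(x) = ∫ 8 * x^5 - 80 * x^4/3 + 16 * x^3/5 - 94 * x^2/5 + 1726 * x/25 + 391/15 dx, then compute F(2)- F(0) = 5066/75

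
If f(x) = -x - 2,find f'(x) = -1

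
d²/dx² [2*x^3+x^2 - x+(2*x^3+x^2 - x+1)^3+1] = 576*x^7 + 672*x^6 - 252*x^5 + 30*x^4 + 300*x^3 - 72*x^2 + 6*x + 14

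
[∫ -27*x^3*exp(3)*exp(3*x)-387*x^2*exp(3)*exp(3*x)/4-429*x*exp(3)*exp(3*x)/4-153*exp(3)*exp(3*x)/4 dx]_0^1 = -117*exp(6)/2 + 6*exp(3)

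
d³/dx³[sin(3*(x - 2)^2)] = -216*x^3*cos(3*x^2 - 12*x + 12) + 1296*x^2*cos(3*x^2 - 12*x + 12) - 108*x*sin(3*x^2 - 12*x + 12) - 2592*x*cos(3*x^2 - 12*x + 12) + 216*sin(3*x^2 - 12*x + 12) + 1728*cos(3*x^2 - 12*x + 12)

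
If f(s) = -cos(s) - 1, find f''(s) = cos(s)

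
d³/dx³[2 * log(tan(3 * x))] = 108*tan(3*x)^3 + 108*tan(3*x) + 108/tan(3*x) + 108/tan(3*x)^3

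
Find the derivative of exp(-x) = -exp(-x)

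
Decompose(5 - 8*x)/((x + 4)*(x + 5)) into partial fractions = -45/(x + 5) + 37/(x + 4)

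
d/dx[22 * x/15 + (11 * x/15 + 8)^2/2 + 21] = 121*x/225 + 22/3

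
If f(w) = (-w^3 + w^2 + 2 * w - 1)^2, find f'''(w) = 120*w^3 - 120*w^2 - 72*w + 36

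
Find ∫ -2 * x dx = -x^2 + C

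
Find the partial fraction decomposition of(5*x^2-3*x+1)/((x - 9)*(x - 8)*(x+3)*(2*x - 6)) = -5/(144*(x + 3)) + 37/(360*(x - 3)) - 27/(10*(x - 8)) + 379/(144*(x - 9))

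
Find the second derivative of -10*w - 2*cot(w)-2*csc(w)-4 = 2/sin(w) - 4*cos(w)/sin(w)^3 - 4/sin(w)^3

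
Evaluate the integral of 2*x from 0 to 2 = 4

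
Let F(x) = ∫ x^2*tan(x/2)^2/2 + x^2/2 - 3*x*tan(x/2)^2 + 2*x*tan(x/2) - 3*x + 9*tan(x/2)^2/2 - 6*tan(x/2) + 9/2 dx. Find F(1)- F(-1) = 20*tan(1/2)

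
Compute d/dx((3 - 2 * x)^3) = -24*x^2 + 72*x - 54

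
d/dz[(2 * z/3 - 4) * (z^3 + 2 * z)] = 8*z^3/3 - 12*z^2 + 8*z/3 - 8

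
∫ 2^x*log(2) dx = 2^x + C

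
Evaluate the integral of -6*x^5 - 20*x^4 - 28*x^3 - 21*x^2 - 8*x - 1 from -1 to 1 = -24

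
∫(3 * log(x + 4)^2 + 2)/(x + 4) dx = (log(x + 4)^2 + 2)*log(x + 4) + C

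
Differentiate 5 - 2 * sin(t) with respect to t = -2*cos(t)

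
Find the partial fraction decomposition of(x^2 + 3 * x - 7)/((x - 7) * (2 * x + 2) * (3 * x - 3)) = -3/(32*(x + 1)) + 1/(24*(x - 1)) + 7/(32*(x - 7))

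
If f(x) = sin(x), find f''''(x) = sin(x)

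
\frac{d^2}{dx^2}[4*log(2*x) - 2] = -4/x^2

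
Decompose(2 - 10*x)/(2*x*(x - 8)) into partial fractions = -39/(8*(x - 8)) - 1/(8*x)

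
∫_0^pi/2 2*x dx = pi^2/4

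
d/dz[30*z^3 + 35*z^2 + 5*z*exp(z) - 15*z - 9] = 90*z^2 + 5*z*exp(z) + 70*z + 5*exp(z) - 15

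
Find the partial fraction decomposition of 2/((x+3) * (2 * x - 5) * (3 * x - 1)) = -9/(65*(3*x - 1)) + 8/(143*(2*x - 5)) + 1/(55*(x + 3))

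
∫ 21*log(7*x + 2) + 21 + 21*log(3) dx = 3*(7*x + 2)*log(21*x + 6) + C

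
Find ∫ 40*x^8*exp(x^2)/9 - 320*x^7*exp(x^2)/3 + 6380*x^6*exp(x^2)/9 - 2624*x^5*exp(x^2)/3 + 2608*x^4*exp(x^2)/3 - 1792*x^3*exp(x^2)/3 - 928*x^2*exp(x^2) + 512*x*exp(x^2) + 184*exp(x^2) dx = 4*x*(5*x^6 - 120*x^5 + 780*x^4 - 624*x^3 - 972*x^2 + 576*x + 414)*exp(x^2)/9 + C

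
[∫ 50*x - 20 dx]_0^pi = -4 + (-2 + 5*pi)^2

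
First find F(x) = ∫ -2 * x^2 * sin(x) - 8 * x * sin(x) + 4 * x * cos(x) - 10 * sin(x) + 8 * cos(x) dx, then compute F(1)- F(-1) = 16*cos(1)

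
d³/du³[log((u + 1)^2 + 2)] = (4*u^3 + 12*u^2 - 12*u - 20)/(u^6 + 6*u^5 + 21*u^4 + 44*u^3 + 63*u^2 + 54*u + 27)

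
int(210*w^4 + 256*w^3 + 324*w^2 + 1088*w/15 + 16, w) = 42*w^5 + 64*w^4 + 108*w^3 + 544*w^2/15 + 16*w + C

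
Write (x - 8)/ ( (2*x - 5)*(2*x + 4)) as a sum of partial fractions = -11/(18*(2*x - 5)) + 5/(9*(x + 2))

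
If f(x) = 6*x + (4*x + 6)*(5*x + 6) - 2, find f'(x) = 40*x + 60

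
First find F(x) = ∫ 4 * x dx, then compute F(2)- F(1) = 6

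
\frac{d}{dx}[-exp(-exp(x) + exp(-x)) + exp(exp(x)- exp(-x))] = (exp(2*x) + exp(2*exp(x) - 2*exp(-x)) + exp(2*x + 2*exp(x) - 2*exp(-x)) + 1)*exp(-x - exp(x) + exp(-x))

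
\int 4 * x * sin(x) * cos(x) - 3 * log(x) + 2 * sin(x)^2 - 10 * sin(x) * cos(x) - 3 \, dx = -3*x*log(x) + (2*x - 5)*sin(x)^2 + C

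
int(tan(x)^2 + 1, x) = tan(x) + C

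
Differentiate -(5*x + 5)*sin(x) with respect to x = -5*x*cos(x) - 5*sin(x) - 5*cos(x)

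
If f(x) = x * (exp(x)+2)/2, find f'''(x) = x*exp(x)/2 + 3*exp(x)/2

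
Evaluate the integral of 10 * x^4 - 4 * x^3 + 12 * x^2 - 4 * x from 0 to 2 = 72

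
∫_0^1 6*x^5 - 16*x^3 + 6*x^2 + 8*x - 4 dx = -1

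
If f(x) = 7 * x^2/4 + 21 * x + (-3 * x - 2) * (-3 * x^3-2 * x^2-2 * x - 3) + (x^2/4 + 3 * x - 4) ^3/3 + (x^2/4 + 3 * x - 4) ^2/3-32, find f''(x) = 5*x^4/32 + 15*x^3/4 + 529*x^2/4 + 93*x - 215/6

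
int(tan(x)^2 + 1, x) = tan(x) + C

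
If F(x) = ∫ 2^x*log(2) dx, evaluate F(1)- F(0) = 1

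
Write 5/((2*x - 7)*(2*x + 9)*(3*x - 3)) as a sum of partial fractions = 5/(264*(2*x + 9)) + 1/(24*(2*x - 7)) - 1/(33*(x - 1))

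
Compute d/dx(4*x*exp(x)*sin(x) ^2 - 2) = 2*(2*x*sin(2*x) - x*cos(2*x) + x - cos(2*x) + 1)*exp(x)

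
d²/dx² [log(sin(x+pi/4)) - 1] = -2/(sin(2*x) + 1)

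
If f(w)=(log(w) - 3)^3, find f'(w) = (3*log(w)^2 - 18*log(w) + 27)/w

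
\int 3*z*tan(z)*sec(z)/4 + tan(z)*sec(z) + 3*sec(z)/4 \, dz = (3*z/4 + 1)*sec(z) + C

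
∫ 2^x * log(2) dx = 2^x + C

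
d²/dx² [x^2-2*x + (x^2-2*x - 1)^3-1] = 30*x^4 - 120*x^3 + 108*x^2 + 24*x - 16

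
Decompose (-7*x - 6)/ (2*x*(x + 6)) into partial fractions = -3/(x + 6) - 1/(2*x)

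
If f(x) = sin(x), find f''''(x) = sin(x)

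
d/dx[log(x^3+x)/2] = (3*x^2 + 1)/(2*x^3 + 2*x)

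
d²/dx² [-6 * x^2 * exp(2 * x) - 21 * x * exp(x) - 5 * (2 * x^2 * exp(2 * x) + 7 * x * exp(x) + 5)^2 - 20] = -320*x^4*exp(4*x) - 640*x^3*exp(4*x) - 1260*x^3*exp(3*x) - 240*x^2*exp(4*x) - 2520*x^2*exp(3*x) - 1404*x^2*exp(2*x) - 840*x*exp(3*x) - 2808*x*exp(2*x) - 371*x*exp(x) - 702*exp(2*x) - 742*exp(x)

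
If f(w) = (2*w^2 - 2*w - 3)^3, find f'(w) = 48*w^5 - 120*w^4 - 48*w^3 + 192*w^2 + 36*w - 54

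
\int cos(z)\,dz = sin(z) + C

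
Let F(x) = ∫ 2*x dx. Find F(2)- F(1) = 3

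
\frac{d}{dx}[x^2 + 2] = 2*x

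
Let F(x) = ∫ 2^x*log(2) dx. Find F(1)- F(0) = 1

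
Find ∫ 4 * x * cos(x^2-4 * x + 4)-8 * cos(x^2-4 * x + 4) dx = 2*sin((x - 2)^2) + C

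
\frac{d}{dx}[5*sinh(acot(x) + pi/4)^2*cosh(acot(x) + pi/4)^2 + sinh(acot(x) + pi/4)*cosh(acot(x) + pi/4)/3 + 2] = -(15*sinh(4*acot(x) + pi)/2 + cosh(2*acot(x) + pi/2))/(3*x^2 + 3)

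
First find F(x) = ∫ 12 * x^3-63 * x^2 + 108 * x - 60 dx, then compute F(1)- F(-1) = -162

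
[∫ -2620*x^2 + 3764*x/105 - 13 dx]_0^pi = -2620*pi^3/3 - 13*pi + 1882*pi^2/105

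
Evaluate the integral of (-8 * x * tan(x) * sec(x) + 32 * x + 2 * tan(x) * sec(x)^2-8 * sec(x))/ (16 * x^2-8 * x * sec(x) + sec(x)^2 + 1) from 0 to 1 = -log(2) + log(1 + (-4 + sec(1))^2)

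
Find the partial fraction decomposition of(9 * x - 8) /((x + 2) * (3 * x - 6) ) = 13/(6*(x + 2)) + 5/(6*(x - 2))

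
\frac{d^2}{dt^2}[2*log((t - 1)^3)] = -6/(t^2 - 2*t + 1)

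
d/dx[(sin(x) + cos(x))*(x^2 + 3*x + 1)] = sqrt(2)*x^2*cos(x + pi/4) - x*sin(x) + 5*x*cos(x) + 2*sin(x) + 4*cos(x)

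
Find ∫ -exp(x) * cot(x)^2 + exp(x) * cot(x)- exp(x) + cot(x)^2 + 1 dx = (exp(x) - 1)*cot(x) + C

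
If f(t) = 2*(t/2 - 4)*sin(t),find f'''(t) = -t*cos(t) - 3*sin(t) + 8*cos(t)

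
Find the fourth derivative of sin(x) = sin(x)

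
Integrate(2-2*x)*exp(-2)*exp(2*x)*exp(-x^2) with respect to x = exp(-(x - 1)^2 - 1) + C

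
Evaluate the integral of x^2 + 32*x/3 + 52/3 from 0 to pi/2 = -16 + (pi/6 + 4)*(pi/2 + 2)^2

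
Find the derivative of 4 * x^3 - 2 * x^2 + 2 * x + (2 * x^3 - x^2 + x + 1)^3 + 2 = 72*x^8 - 96*x^7 + 126*x^6 - 6*x^5 - 15*x^4 + 48*x^3 + 15*x^2 - 4*x + 5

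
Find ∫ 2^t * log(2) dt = 2^t + C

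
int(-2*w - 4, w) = -w^2 - 4*w + C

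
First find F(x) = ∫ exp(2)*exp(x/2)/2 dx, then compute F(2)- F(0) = -exp(2) + exp(3)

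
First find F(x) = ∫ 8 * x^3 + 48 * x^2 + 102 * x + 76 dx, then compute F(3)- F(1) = 1136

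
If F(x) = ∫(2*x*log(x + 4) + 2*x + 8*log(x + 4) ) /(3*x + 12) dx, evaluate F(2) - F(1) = -2*log(5)/3 + 4*log(6)/3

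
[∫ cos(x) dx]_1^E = -sin(1) + sin(E)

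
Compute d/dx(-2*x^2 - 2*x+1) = -4*x - 2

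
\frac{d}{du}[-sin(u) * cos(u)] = -cos(2*u)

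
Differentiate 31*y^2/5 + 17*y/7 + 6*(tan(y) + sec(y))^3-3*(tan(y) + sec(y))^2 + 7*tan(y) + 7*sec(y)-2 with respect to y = (62*y*(1 - cos(2*y))^2/5 + 248*y*cos(2*y)/5 + 17*(1 - cos(2*y))^2/7 + 277*sin(y) - 24*sin(2*y) - 11*sin(3*y) - 30*cos(y) - 590*cos(2*y)/7 + 6*cos(3*y) + 194)/(cos(2*y) + 1)^2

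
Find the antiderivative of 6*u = 3*u^2 + C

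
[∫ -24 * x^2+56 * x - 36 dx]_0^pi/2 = -12 - 2*pi - (-2 + pi)^3 + (-2 + pi)^2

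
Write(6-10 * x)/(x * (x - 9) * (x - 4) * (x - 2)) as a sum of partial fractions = -1/(2*(x - 2)) + 17/(20*(x - 4)) - 4/(15*(x - 9)) - 1/(12*x)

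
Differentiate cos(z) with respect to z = -sin(z)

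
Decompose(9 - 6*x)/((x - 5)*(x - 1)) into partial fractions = -3/(4*(x - 1)) - 21/(4*(x - 5))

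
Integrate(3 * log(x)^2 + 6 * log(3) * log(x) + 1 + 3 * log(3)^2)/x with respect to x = log(3*x)^3 + log(3*x) + C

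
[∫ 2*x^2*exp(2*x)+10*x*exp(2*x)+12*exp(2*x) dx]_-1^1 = -exp(-2) + 9*exp(2)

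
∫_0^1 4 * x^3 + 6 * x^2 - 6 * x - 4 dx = -4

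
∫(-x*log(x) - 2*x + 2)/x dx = -(x - 2)*(log(x) + 1) + C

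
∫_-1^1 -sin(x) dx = 0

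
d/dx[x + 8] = 1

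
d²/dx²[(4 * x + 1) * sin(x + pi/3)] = -4*x*sin(x + pi/3) - sin(x + pi/3) + 8*cos(x + pi/3)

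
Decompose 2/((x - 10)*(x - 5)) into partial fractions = -2/(5*(x - 5)) + 2/(5*(x - 10))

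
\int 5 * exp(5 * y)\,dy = exp(5*y) + C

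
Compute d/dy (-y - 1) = -1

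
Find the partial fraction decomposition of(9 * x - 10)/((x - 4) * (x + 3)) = 37/(7*(x + 3)) + 26/(7*(x - 4))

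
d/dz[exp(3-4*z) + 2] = -4*exp(3 - 4*z)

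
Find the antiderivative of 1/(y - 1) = log(3 - 3*y) + C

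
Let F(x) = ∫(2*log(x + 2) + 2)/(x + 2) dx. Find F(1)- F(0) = -(log(2) + 1)^2 + (1 + log(3))^2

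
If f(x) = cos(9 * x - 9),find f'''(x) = 729*sin(9*x - 9)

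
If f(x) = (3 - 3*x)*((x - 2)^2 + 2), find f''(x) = 30 - 18*x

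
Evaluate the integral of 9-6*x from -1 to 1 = 18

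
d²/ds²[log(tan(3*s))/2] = 9*(tan(3*s)^4 - 1)/(2*tan(3*s)^2)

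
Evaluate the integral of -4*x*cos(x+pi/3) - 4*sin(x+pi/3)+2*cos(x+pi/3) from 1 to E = 2*sin(1 + pi/3) + (2 - 4*E)*sin(pi/3 + E)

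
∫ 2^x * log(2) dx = 2^x + C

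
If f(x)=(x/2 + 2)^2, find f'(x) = x/2 + 2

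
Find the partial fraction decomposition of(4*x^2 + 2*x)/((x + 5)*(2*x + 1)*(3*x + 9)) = 5/(3*(x + 5)) - 1/(x + 3)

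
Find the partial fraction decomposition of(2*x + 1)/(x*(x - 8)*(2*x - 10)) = -11/(30*(x - 5)) + 17/(48*(x - 8)) + 1/(80*x)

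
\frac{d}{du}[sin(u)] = cos(u)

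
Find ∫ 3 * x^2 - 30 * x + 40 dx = x^3 - 15*x^2 + 40*x + C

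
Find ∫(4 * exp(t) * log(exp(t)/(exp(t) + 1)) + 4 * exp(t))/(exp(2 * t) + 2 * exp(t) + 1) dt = 4*(t - log(exp(t) + 1))*exp(t)/(exp(t) + 1) + C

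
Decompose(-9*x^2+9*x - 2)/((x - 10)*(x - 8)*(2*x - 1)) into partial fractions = 1/(285*(2*x - 1)) + 253/(15*(x - 8)) - 406/(19*(x - 10))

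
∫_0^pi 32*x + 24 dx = -9 + (-4*pi - 3)^2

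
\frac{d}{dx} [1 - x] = -1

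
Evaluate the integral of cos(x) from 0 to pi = 0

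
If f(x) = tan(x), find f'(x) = cos(x)^(-2)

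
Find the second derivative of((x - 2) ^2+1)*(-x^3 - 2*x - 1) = -20*x^3 + 48*x^2 - 42*x + 14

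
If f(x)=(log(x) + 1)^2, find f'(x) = (2*log(x) + 2)/x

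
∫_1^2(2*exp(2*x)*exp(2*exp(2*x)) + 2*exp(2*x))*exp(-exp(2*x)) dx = -exp(exp(2)) - exp(-exp(4)) + exp(-exp(2)) + exp(exp(4))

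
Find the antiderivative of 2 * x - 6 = x^2 - 6*x + C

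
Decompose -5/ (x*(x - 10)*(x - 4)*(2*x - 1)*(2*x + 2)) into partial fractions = -40/(399*(2*x - 1)) - 1/(66*(x + 1)) + 1/(336*(x - 4)) - 1/(5016*(x - 10)) + 1/(16*x)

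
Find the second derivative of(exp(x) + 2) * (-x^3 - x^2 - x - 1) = -x^3*exp(x) - 7*x^2*exp(x) - 11*x*exp(x) - 12*x - 5*exp(x) - 4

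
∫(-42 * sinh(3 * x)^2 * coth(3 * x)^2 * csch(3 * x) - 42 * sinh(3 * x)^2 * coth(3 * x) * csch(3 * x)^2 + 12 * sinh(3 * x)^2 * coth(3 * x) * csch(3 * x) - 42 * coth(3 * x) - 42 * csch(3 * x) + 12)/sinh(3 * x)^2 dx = (cosh(3*x) + 1)*(-4*sinh(3*x) + 7*cosh(3*x) + 7)/sinh(3*x)^2 + C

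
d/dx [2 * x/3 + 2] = 2/3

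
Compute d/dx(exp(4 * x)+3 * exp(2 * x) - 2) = 4*exp(4*x) + 6*exp(2*x)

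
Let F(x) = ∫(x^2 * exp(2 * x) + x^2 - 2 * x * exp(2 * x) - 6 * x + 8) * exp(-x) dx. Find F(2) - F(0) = 0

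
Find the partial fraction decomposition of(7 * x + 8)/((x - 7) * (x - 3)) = -29/(4*(x - 3)) + 57/(4*(x - 7))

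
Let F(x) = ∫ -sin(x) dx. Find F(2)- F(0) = -1 + cos(2)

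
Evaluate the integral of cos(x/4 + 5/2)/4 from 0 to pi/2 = -sin(5/2) + sin(pi/8 + 5/2)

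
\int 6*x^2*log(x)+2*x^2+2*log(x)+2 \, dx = 2*x*(x^2 + 1)*log(x) + C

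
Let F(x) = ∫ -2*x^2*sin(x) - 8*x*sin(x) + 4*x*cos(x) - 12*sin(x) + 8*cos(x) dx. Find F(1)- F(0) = -12 + 22*cos(1)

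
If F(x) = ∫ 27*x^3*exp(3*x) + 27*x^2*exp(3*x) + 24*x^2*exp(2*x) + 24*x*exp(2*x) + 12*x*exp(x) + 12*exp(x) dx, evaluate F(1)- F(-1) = -12*exp(-2) + 9*exp(-3) + 12*exp(-1) + 12*E + 12*exp(2) + 9*exp(3)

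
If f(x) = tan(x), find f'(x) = cos(x)^(-2)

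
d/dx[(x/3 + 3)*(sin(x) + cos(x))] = -x*sin(x)/3 + x*cos(x)/3 - 8*sin(x)/3 + 10*cos(x)/3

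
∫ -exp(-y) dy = exp(-y) + C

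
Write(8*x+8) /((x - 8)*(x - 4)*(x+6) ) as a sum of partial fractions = -2/(7*(x + 6)) - 1/(x - 4) + 9/(7*(x - 8))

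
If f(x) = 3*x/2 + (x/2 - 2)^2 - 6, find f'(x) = x/2 - 1/2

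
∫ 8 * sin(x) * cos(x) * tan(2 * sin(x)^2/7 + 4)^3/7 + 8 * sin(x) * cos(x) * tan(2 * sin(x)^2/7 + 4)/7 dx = tan(2*sin(x)^2/7 + 4)^2 + C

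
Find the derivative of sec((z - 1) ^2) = 2*z*tan(z^2 - 2*z + 1)*sec(z^2 - 2*z + 1) - 2*tan(z^2 - 2*z + 1)*sec(z^2 - 2*z + 1)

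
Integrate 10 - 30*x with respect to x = -15*x^2 + 10*x + C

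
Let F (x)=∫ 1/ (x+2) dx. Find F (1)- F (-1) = log(3)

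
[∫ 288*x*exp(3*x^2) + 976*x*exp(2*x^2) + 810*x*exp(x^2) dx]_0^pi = -3563/4 + 20*exp(pi^2) + 4*(5 + 4*exp(pi^2))^2 + 3*(5 + 4*exp(pi^2))^3/4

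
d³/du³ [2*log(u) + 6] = 4/u^3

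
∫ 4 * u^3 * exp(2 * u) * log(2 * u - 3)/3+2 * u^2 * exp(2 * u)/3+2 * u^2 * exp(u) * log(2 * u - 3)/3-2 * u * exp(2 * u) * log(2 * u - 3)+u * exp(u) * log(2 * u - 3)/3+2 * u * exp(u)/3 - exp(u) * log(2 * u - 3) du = u*(2*u - 3)*(u*exp(u) + 1)*exp(u)*log(2*u - 3)/3 + C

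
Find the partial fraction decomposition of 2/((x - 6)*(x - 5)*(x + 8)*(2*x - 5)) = 16/(735*(2*x - 5)) - 1/(1911*(x + 8)) - 2/(65*(x - 5)) + 1/(49*(x - 6))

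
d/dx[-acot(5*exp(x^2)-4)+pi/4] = 10*x*exp(x^2)/(25*exp(2*x^2) - 40*exp(x^2) + 17)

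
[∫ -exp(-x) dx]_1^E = -exp(-1) + exp(-E)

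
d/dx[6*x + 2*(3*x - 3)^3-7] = 162*x^2 - 324*x + 168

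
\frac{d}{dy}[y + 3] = 1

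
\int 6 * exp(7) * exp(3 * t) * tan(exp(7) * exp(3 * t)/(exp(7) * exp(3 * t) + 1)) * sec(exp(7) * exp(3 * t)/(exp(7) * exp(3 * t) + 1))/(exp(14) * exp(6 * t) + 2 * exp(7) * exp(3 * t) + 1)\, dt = 2*sec(exp(3*t + 7)/(exp(3*t + 7) + 1)) + C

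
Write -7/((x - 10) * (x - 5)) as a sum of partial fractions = 7/(5*(x - 5)) - 7/(5*(x - 10))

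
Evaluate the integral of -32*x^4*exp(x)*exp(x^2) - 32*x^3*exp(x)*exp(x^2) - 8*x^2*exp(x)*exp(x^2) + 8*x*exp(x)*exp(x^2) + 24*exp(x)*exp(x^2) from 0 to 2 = -112*exp(6)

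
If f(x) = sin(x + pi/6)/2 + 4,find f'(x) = cos(x + pi/6)/2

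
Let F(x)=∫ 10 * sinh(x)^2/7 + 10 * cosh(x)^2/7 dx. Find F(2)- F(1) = -5*sinh(2)/7 + 5*sinh(4)/7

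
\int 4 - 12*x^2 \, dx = -4*x^3 + 4*x + C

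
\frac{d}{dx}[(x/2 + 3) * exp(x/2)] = x*exp(x/2)/4 + 2*exp(x/2)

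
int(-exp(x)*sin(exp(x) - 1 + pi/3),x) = cos(exp(x) - 1 + pi/3) + C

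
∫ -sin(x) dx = cos(x) + C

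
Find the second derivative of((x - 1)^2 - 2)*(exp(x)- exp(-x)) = (x^2*exp(2*x) - x^2 + 2*x*exp(2*x) + 6*x - 3*exp(2*x) - 5)*exp(-x)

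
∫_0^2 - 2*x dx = -4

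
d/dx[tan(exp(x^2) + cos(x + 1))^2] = 4*x*exp(x^2)*tan(exp(x^2) + cos(x + 1))^3 + 4*x*exp(x^2)*tan(exp(x^2) + cos(x + 1)) - 2*sin(x + 1)*tan(exp(x^2) + cos(x + 1))^3 - 2*sin(x + 1)*tan(exp(x^2) + cos(x + 1))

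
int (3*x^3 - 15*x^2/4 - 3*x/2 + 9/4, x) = 3*x^4/4 - 5*x^3/4 - 3*x^2/4 + 9*x/4 + C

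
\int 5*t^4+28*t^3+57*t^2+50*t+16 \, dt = t^5 + 7*t^4 + 19*t^3 + 25*t^2 + 16*t + C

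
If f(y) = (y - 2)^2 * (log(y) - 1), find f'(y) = (2*y^2*log(y) - y^2 - 4*y*log(y) + 4)/y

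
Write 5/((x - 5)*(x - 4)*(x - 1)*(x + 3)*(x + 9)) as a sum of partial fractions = 1/(2184*(x + 9)) - 5/(1344*(x + 3)) + 1/(96*(x - 1)) - 5/(273*(x - 4)) + 5/(448*(x - 5))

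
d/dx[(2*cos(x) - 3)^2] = 12*sin(x) - 4*sin(2*x)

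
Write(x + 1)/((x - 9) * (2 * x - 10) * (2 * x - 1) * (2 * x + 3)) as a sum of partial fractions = 1/(1092*(2*x + 3)) + 1/(204*(2*x - 1)) - 1/(156*(x - 5)) + 5/(1428*(x - 9))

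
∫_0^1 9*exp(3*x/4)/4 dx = -3 + 3*exp(3/4)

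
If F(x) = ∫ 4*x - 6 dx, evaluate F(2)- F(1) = 0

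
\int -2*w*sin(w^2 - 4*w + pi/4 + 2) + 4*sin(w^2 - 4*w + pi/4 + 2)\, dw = cos((w - 2)^2 - 2 + pi/4) + C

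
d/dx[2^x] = 2^x*log(2)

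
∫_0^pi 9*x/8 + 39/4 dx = -25 + 9*pi/4 + (3*pi/4 + 5)^2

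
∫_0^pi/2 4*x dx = pi^2/2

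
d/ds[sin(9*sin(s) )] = 9*cos(s)*cos(9*sin(s))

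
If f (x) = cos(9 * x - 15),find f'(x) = -9*sin(9*x - 15)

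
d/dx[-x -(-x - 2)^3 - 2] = 3*x^2 + 12*x + 11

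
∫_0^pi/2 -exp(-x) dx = -1 + exp(-pi/2)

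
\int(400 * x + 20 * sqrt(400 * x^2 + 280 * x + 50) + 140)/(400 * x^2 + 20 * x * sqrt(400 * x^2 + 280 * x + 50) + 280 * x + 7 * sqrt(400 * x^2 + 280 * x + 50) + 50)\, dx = log(20*x + sqrt((20*x + 7)^2 + 1) + 7) + C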